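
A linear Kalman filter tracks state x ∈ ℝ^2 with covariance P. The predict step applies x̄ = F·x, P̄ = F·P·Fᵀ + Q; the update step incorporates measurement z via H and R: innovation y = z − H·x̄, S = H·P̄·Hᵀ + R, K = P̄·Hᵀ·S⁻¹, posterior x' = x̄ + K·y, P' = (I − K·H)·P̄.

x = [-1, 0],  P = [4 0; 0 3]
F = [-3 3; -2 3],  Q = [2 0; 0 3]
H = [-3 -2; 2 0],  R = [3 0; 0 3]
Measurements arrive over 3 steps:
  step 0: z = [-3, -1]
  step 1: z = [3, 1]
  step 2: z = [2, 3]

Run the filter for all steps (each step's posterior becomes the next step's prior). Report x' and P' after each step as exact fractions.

step 0: x' = [11/2789, 3594/2789], P' = [5253/11156 -6543/11156; -6543/11156 15585/11156]
step 1: x' = [-18249/276545, -924532/829635], P' = [23196/55309 -271803/553090; -271803/553090 674717/553090]
step 2: x' = [861066926/1191789867, -6424435696/3575369601], P' = [166585923/397263289 -195246637/397263289; -195246637/397263289 2907478861/2383579734]

step 0: x̄ = F·x = [3, 2]
step 0: P̄ = F·P·Fᵀ + Q = [65 51; 51 46]
step 0: y = z − H·x̄ = [10, -7]
step 0: S = H·P̄·Hᵀ + R = [1384 -594; -594 263]
step 0: K = P̄·Hᵀ·S⁻¹ = [-891/11156 1751/5578; -3847/11156 -2181/5578]
step 0: x' = x̄ + K·y = [11/2789, 3594/2789]
step 0: P' = (I − K·H)·P̄ = [5253/11156 -6543/11156; -6543/11156 15585/11156]
step 1: x̄ = F·x = [10749/2789, 10760/2789]
step 1: P̄ = F·P·Fᵀ + Q = [81907/2789 67482/2789; 67482/2789 273261/11156]
step 1: y = z − H·x̄ = [62134/2789, -18709/2789]
step 1: S = H·P̄·Hᵀ + R = [1828575/2789 -761370/2789; -761370/2789 335995/2789]
step 1: K = P̄·Hᵀ·S⁻¹ = [-619/6745 15464/55309; -2605/8094 -90601/276545]
step 1: x' = x̄ + K·y = [-18249/276545, -924532/829635]
step 1: P' = (I − K·H)·P̄ = [23196/55309 -271803/553090; -271803/553090 674717/553090]
step 2: x̄ = F·x = [-173957/55309, -888034/276545]
step 2: P̄ = F·P·Fᵀ + Q = [14158727/553090 5770629/276545; 5770629/276545 11921199/553090]
step 2: y = z − H·x̄ = [-3832333/276545, 513841/55309]
step 2: S = H·P̄·Hᵀ + R = [63053541/110618 -65558697/276545; -65558697/276545 29147089/276545]
step 2: K = P̄·Hᵀ·S⁻¹ = [-109264495/1191789867 111057282/397263289; -1150259128/3575369601 -390493274/1191789867]
step 2: x' = x̄ + K·y = [861066926/1191789867, -6424435696/3575369601]
step 2: P' = (I − K·H)·P̄ = [166585923/397263289 -195246637/397263289; -195246637/397263289 2907478861/2383579734]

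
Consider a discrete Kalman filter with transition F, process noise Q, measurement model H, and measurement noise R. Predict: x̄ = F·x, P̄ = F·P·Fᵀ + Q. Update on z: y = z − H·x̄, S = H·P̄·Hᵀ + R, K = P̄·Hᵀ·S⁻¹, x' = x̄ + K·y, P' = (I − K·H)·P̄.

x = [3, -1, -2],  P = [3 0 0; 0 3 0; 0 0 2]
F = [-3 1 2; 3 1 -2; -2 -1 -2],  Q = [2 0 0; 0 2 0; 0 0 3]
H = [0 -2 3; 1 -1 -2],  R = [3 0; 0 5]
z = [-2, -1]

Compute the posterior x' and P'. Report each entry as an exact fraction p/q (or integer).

x' = [-220195/95653, 32539/95653, -46493/95653]
P' = [676463/95653 207651/95653 153371/95653; 207651/95653 162327/95653 87447/95653; 153371/95653 87447/95653 76162/95653]

x̄ = F·x = [-14, 12, -1]
P̄ = F·P·Fᵀ + Q = [40 -32 7; -32 40 -13; 7 -13 26]
y = z − H·x̄ = [25, 23]
S = H·P̄·Hᵀ + R = [553 -4; -4 173]
K = P̄·Hᵀ·S⁻¹ = [14937/95653 32414/95653; -20771/95653 -25914/95653; 17864/95653 -17280/95653]
x' = x̄ + K·y = [-220195/95653, 32539/95653, -46493/95653]
P' = (I − K·H)·P̄ = [676463/95653 207651/95653 153371/95653; 207651/95653 162327/95653 87447/95653; 153371/95653 87447/95653 76162/95653]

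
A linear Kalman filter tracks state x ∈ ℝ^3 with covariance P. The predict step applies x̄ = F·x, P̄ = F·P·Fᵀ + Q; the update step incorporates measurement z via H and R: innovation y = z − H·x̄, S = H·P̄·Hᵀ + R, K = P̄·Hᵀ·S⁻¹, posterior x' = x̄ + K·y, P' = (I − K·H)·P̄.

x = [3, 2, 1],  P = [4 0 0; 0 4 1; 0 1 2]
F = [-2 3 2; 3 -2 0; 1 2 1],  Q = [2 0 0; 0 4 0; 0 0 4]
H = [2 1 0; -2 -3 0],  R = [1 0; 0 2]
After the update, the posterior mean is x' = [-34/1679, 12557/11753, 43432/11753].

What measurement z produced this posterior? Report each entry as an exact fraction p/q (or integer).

x̄ = F·x = [2, 5, 8]
P̄ = F·P·Fᵀ + Q = [74 -52 27; -52 56 -6; 27 -6 30]
S = H·P̄·Hᵀ + R = [145 -48; -48 178]
K = P̄·Hᵀ·S⁻¹ = [1248/1679 412/1679; -5808/11753 -5792/11753; 3408/11753 -1458/11753]
x' − x̄ = [-3392/1679, -46208/11753, -50592/11753] = K·y
y = (KᵀK)⁻¹·Kᵀ·(x' − x̄) = [-8, 16]
z = y + H·x̄ = [-8, 16] + [9, -19] = [1, -3]

z = [1, -3]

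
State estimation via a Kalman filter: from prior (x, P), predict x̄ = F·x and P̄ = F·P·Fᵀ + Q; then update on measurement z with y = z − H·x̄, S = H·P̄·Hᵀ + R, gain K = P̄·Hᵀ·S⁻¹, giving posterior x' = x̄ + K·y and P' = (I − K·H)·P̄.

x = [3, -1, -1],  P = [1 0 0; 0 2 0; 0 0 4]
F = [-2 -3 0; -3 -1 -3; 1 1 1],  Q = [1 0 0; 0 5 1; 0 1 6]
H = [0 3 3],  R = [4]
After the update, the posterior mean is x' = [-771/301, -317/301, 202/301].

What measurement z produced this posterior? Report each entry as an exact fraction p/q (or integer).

z = [-1]

x̄ = F·x = [-3, -5, 1]
P̄ = F·P·Fᵀ + Q = [23 12 -8; 12 52 -16; -8 -16 13]
S = H·P̄·Hᵀ + R = [301]
K = P̄·Hᵀ·S⁻¹ = [12/301; 108/301; -9/301]
x' − x̄ = [132/301, 1188/301, -99/301] = K·y
y = (KᵀK)⁻¹·Kᵀ·(x' − x̄) = [11]
z = y + H·x̄ = [11] + [-12] = [-1]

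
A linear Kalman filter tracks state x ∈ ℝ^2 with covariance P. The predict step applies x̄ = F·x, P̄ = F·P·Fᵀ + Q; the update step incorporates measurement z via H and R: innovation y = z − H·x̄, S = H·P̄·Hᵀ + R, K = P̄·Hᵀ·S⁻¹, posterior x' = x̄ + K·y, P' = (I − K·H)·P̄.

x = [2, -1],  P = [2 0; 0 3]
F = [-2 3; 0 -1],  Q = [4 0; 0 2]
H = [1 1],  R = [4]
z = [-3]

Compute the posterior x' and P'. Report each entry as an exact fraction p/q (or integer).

x' = [-4, 3/5]
P' = [9 -5; -5 67/15]

x̄ = F·x = [-7, 1]
P̄ = F·P·Fᵀ + Q = [39 -9; -9 5]
y = z − H·x̄ = [3]
S = H·P̄·Hᵀ + R = [30]
K = P̄·Hᵀ·S⁻¹ = [1; -2/15]
x' = x̄ + K·y = [-4, 3/5]
P' = (I − K·H)·P̄ = [9 -5; -5 67/15]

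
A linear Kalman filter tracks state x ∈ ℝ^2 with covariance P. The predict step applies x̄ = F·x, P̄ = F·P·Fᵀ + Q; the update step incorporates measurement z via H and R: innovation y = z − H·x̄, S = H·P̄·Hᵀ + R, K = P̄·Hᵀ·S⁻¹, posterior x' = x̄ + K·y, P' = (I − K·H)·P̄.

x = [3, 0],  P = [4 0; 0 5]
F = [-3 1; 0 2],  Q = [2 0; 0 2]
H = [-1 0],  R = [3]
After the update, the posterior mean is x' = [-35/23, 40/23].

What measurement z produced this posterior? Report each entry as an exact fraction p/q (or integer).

x̄ = F·x = [-9, 0]
P̄ = F·P·Fᵀ + Q = [43 10; 10 22]
S = H·P̄·Hᵀ + R = [46]
K = P̄·Hᵀ·S⁻¹ = [-43/46; -5/23]
x' − x̄ = [172/23, 40/23] = K·y
y = (KᵀK)⁻¹·Kᵀ·(x' − x̄) = [-8]
z = y + H·x̄ = [-8] + [9] = [1]

z = [1]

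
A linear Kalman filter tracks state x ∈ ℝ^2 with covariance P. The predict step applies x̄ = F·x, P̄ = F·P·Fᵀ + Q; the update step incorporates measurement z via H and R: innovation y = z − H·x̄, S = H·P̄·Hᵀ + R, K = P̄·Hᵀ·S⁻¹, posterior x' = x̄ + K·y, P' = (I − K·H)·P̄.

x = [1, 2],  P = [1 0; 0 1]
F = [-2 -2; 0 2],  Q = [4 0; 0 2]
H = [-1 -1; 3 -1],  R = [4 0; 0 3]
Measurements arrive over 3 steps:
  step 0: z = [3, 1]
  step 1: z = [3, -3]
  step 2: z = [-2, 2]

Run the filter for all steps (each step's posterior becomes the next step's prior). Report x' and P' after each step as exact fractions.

step 0: x̄ = F·x = [-6, 4]
step 0: P̄ = F·P·Fᵀ + Q = [12 -4; -4 6]
step 0: y = z − H·x̄ = [1, 23]
step 0: S = H·P̄·Hᵀ + R = [14 -22; -22 141]
step 0: K = P̄·Hᵀ·S⁻¹ = [-124/745 192/745; -339/745 -148/745]
step 0: x' = x̄ + K·y = [-178/745, -763/745]
step 0: P' = (I − K·H)·P̄ = [268/745 228/745; 228/745 1128/745]
step 1: x̄ = F·x = [1882/745, -1526/745]
step 1: P̄ = F·P·Fᵀ + Q = [10388/745 -5424/745; -5424/745 6002/745]
step 1: y = z − H·x̄ = [2591/745, -9407/745]
step 1: S = H·P̄·Hᵀ + R = [8522/745 -14314/745; -14314/745 134273/745]
step 1: K = P̄·Hᵀ·S⁻¹ = [-95846/630459 161576/630459; -29563/70051 -14772/70051]
step 1: x' = x̄ + K·y = [-780884/630459, -59779/70051]
step 1: P' = (I − K·H)·P̄ = [217028/630459 18484/70051; 18484/70051 99768/70051]
step 2: x̄ = F·x = [2637790/630459, -119558/70051]
step 2: P̄ = F·P·Fᵀ + Q = [8312444/630459 -473008/70051; -473008/70051 539174/70051]
step 2: y = z − H·x̄ = [300850/630459, -2576158/210153]
step 2: S = H·P̄·Hᵀ + R = [7172702/630459 -3856874/210153; -3856874/210153 11899819/70051]
step 2: K = P̄·Hᵀ·S⁻¹ = [-76552418/503050481 128858168/503050481; -212301321/503050481 -105716924/503050481]
step 2: x' = x̄ + K·y = [488586462/503050481, 336050816/503050481]
step 2: P' = (I − K·H)·P̄ = [173196044/503050481 133013628/503050481; 133013628/503050481 716191656/503050481]

step 0: x' = [-178/745, -763/745], P' = [268/745 228/745; 228/745 1128/745]
step 1: x' = [-780884/630459, -59779/70051], P' = [217028/630459 18484/70051; 18484/70051 99768/70051]
step 2: x' = [488586462/503050481, 336050816/503050481], P' = [173196044/503050481 133013628/503050481; 133013628/503050481 716191656/503050481]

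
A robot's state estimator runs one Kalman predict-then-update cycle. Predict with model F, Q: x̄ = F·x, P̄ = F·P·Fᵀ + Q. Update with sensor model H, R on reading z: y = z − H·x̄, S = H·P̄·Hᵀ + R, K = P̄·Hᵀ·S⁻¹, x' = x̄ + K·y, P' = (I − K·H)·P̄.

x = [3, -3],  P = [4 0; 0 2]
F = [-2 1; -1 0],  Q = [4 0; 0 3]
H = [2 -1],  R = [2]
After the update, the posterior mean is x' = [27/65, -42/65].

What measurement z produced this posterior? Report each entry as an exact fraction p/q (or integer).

x̄ = F·x = [-9, -3]
P̄ = F·P·Fᵀ + Q = [22 8; 8 7]
S = H·P̄·Hᵀ + R = [65]
K = P̄·Hᵀ·S⁻¹ = [36/65; 9/65]
x' − x̄ = [612/65, 153/65] = K·y
y = (KᵀK)⁻¹·Kᵀ·(x' − x̄) = [17]
z = y + H·x̄ = [17] + [-15] = [2]

z = [2]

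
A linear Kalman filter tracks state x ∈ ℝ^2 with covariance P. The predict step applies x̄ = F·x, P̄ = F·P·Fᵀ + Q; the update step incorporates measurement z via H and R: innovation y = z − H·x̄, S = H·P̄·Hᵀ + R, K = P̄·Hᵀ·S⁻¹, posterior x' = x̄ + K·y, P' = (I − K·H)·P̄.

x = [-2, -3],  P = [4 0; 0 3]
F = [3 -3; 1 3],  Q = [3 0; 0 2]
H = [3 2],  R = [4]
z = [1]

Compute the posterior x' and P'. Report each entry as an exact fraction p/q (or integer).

x' = [2001/275, -2878/275]
P' = [4038/275 -5889/275; -5889/275 17709/550]

x̄ = F·x = [3, -11]
P̄ = F·P·Fᵀ + Q = [66 -15; -15 33]
y = z − H·x̄ = [14]
S = H·P̄·Hᵀ + R = [550]
K = P̄·Hᵀ·S⁻¹ = [84/275; 21/550]
x' = x̄ + K·y = [2001/275, -2878/275]
P' = (I − K·H)·P̄ = [4038/275 -5889/275; -5889/275 17709/550]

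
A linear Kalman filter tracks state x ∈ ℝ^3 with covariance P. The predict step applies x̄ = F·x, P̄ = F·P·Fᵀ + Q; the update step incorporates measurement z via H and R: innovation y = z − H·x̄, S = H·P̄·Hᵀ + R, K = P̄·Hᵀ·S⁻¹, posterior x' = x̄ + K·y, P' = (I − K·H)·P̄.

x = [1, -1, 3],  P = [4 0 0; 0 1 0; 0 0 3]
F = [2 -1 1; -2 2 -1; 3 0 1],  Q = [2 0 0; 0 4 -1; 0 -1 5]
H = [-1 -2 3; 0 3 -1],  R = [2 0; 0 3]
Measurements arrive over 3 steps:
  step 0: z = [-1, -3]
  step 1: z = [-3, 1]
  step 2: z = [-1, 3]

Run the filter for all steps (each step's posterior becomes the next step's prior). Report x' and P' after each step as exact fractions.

step 0: x' = [13401/10450, -1241/950, -8091/10450], P' = [45051/10450 359/950 17709/10450; 359/950 258/475 531/950; 17709/10450 531/950 12531/10450]
step 1: x' = [-138162202/368487261, -28602457/122829087, -163297547/122829087], P' = [1626478211/368487261 51113441/122829087 217012855/122829087; 51113441/122829087 21502442/40943029 22634845/40943029; 217012855/122829087 22634845/40943029 49786229/40943029]
step 2: x' = [-12428071225/13947536059, 12452257784/13947536059, -1173814866/13947536059], P' = [29108642017023/6583237019848 2743617597959/6583237019848 11651797663545/6583237019848; 2743617597959/6583237019848 3452028607407/6583237019848 3635703945537/6583237019848; 11651797663545/6583237019848 3635703945537/6583237019848 8008346336511/6583237019848]

step 0: x̄ = F·x = [6, -7, 6]
step 0: P̄ = F·P·Fᵀ + Q = [22 -21 27; -21 27 -28; 27 -28 44]
step 0: y = z − H·x̄ = [-27, 24]
step 0: S = H·P̄·Hᵀ + R = [618 -512; -512 458]
step 0: K = P̄·Hᵀ·S⁻¹ = [89/10450 -977/5225; 101/950 339/950; 4101/10450 832/5225]
step 0: x' = x̄ + K·y = [13401/10450, -1241/950, -8091/10450]
step 0: P' = (I − K·H)·P̄ = [45051/10450 359/950 17709/10450; 359/950 258/475 531/950; 17709/10450 531/950 12531/10450]
step 1: x̄ = F·x = [1471/475, -4183/950, 16056/5225]
step 1: P̄ = F·P·Fᵀ + Q = [23879/950 -10623/475 16077/475; -10623/475 24829/950 -15748/475; 16077/475 -15748/475 288247/5225]
step 1: y = z − H·x̄ = [-3747/209, 180601/10450]
step 1: S = H·P̄·Hᵀ + R = [306599/418 -122488/209; -122488/209 5144651/10450]
step 1: K = P̄·Hᵀ·S⁻¹ = [9978419/368487261 -63672532/368487261; 11792756/122829087 41872481/122829087; 47627068/122829087 18118306/122829087]
step 1: x' = x̄ + K·y = [-138162202/368487261, -28602457/122829087, -163297547/122829087]
step 1: P' = (I − K·H)·P̄ = [1626478211/368487261 51113441/122829087 217012855/122829087; 51113441/122829087 21502442/40943029 22634845/40943029; 217012855/122829087 22634845/40943029 49786229/40943029]
step 2: x̄ = F·x = [-680409674/368487261, 594602303/368487261, -100486583/40943029]
step 2: P̄ = F·P·Fᵀ + Q = [9467851163/368487261 -8414004368/368487261 1422044842/40943029; -8414004368/368487261 9764603117/368487261 -1389239585/40943029; 1422044842/40943029 -1389239585/40943029 2315005295/40943029]
step 2: y = z − H·x̄ = [2853445412/368487261, -527574791/122829087]
step 2: S = H·P̄·Hᵀ + R = [276370103288/368487261 -73529021300/122829087; -73529021300/122829087 20537875009/40943029]
step 2: K = P̄·Hᵀ·S⁻¹ = [179757888847/6583237019848 -285078739139/1645809254962; 629718511919/6583237019848 560031823057/1645809254962; 2550916727457/6583237019848 241563791675/1645809254962]
step 2: x' = x̄ + K·y = [-12428071225/13947536059, 12452257784/13947536059, -1173814866/13947536059]
step 2: P' = (I − K·H)·P̄ = [29108642017023/6583237019848 2743617597959/6583237019848 11651797663545/6583237019848; 2743617597959/6583237019848 3452028607407/6583237019848 3635703945537/6583237019848; 11651797663545/6583237019848 3635703945537/6583237019848 8008346336511/6583237019848]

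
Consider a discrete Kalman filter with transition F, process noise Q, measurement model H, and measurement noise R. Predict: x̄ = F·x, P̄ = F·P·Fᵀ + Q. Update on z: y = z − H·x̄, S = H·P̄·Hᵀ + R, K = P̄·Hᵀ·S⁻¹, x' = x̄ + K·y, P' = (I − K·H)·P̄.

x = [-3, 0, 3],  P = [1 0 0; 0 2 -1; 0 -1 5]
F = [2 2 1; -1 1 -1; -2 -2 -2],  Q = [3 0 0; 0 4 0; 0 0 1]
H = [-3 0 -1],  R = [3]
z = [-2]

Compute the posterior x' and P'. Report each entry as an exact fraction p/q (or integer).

x' = [31/19, 11/38, -253/76]
P' = [48/19 -54/19 -120/19; -54/19 265/19 327/38; -120/19 327/38 1371/76]

x̄ = F·x = [-3, 0, 0]
P̄ = F·P·Fᵀ + Q = [16 -2 -16; -2 14 8; -16 8 25]
y = z − H·x̄ = [-11]
S = H·P̄·Hᵀ + R = [76]
K = P̄·Hᵀ·S⁻¹ = [-8/19; -1/38; 23/76]
x' = x̄ + K·y = [31/19, 11/38, -253/76]
P' = (I − K·H)·P̄ = [48/19 -54/19 -120/19; -54/19 265/19 327/38; -120/19 327/38 1371/76]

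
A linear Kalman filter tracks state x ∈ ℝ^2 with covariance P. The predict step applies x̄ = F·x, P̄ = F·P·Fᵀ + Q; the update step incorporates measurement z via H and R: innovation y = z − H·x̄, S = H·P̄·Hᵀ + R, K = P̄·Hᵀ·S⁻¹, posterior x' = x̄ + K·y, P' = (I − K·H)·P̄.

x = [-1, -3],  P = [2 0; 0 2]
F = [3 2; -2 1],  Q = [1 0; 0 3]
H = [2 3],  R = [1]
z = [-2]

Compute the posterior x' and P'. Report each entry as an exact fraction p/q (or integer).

x̄ = F·x = [-9, -1]
P̄ = F·P·Fᵀ + Q = [27 -8; -8 13]
y = z − H·x̄ = [19]
S = H·P̄·Hᵀ + R = [130]
K = P̄·Hᵀ·S⁻¹ = [3/13; 23/130]
x' = x̄ + K·y = [-60/13, 307/130]
P' = (I − K·H)·P̄ = [261/13 -173/13; -173/13 1161/130]

x' = [-60/13, 307/130]
P' = [261/13 -173/13; -173/13 1161/130]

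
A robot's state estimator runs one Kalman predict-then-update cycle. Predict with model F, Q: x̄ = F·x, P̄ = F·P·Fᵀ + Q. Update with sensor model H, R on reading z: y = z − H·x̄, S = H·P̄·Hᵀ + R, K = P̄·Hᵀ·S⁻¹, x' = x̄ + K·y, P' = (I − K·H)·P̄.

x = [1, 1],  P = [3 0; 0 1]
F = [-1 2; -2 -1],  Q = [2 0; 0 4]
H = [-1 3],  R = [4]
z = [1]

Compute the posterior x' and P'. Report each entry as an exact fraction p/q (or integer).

x' = [175/142, 91/142]
P' = [1269/142 427/142; 427/142 205/142]

x̄ = F·x = [1, -3]
P̄ = F·P·Fᵀ + Q = [9 4; 4 17]
y = z − H·x̄ = [11]
S = H·P̄·Hᵀ + R = [142]
K = P̄·Hᵀ·S⁻¹ = [3/142; 47/142]
x' = x̄ + K·y = [175/142, 91/142]
P' = (I − K·H)·P̄ = [1269/142 427/142; 427/142 205/142]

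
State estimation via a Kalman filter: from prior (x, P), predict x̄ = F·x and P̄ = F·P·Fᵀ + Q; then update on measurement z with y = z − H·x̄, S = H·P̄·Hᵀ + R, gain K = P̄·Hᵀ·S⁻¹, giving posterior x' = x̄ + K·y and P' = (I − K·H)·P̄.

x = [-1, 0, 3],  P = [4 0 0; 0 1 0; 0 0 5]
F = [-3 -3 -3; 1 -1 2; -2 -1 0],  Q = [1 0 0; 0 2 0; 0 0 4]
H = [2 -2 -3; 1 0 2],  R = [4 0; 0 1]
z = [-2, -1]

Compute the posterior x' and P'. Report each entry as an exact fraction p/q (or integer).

x̄ = F·x = [-6, 5, 2]
P̄ = F·P·Fᵀ + Q = [91 -39 27; -39 27 -7; 27 -7 21]
y = z − H·x̄ = [26, 1]
S = H·P̄·Hᵀ + R = [569 189; 189 284]
K = P̄·Hᵀ·S⁻¹ = [23431/125875 48674/125875; -21507/125875 -9178/125875; -11621/125875 38316/125875]
x' = x̄ + K·y = [-19474/25175, 12203/25175, -2416/25175]
P' = (I − K·H)·P̄ = [202746/125875 271438/125875 -77036/125875; 271438/125875 524914/125875 -140308/125875; -77036/125875 -140308/125875 57676/125875]

x' = [-19474/25175, 12203/25175, -2416/25175]
P' = [202746/125875 271438/125875 -77036/125875; 271438/125875 524914/125875 -140308/125875; -77036/125875 -140308/125875 57676/125875]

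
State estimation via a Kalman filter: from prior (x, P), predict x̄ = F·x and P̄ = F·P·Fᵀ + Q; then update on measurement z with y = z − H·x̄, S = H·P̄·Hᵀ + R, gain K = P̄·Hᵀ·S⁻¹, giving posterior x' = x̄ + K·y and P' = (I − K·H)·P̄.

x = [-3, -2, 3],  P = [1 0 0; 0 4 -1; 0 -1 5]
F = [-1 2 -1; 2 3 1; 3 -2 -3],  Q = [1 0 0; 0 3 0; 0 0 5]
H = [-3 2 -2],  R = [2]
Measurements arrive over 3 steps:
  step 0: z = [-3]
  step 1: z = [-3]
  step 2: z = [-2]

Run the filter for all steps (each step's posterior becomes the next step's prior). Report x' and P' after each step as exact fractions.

step 0: x' = [-11/5, -299/25, -36/5], P' = [594/25 2916/125 -306/25; 2916/125 20774/625 -234/125; -306/25 -234/125 419/25]
step 1: x' = [-3004737/371741, -6948172/371741, -1863730/371741], P' = [21554881/371741 125949121/743482 61246567/743482; 125949121/743482 758288271/1486964 380101805/1486964; 61246567/743482 380101805/1486964 196879591/1486964]
step 2: x' = [-623360072362/74264195547, -1507811348398/74264195547, -498304824416/74264195547], P' = [1031741391730/74264195547 2534408139082/74264195547 978117982838/74264195547; 2534408139082/74264195547 7068840548485/74264195547 3236129854748/74264195547; 978117982838/74264195547 3236129854748/74264195547 1788002109160/74264195547]

step 0: x̄ = F·x = [-4, -9, -14]
step 0: P̄ = F·P·Fᵀ + Q = [27 18 0; 18 42 -22; 0 -22 63]
step 0: y = z − H·x̄ = [-25]
step 0: S = H·P̄·Hᵀ + R = [625]
step 0: K = P̄·Hᵀ·S⁻¹ = [-9/125; 74/625; -34/125]
step 0: x' = x̄ + K·y = [-11/5, -299/25, -36/5]
step 0: P' = (I − K·H)·P̄ = [594/25 2916/125 -306/25; 2916/125 20774/625 -234/125; -306/25 -234/125 419/25]
step 1: x̄ = F·x = [-363/25, -1187/25, 973/25]
step 1: P̄ = F·P·Fᵀ + Q = [40106/625 123169/625 25099/625; 123169/625 396056/625 41751/625; 25099/625 41751/625 262846/625]
step 1: y = z − H·x̄ = [3156/25]
step 1: S = H·P̄·Hᵀ + R = [1486964/625]
step 1: K = P̄·Hᵀ·S⁻¹ = [37911/743482; 339103/1486964; -517487/1486964]
step 1: x' = x̄ + K·y = [-3004737/371741, -6948172/371741, -1863730/371741]
step 1: P' = (I − K·H)·P̄ = [21554881/371741 125949121/743482 61246567/743482; 125949121/743482 758288271/1486964 380101805/1486964; 61246567/743482 380101805/1486964 196879591/1486964]
step 2: x̄ = F·x = [-9027877/371741, -28717720/371741, 10473323/371741]
step 2: P̄ = F·P·Fᵀ + Q = [1034725243/1486964 1842364011/743482 -2206394167/1486964; 1842364011/743482 3291043822/371741 -3956079651/743482; -2206394167/1486964 -3956079651/743482 4922046283/1486964]
step 2: y = z − H·x̄ = [50554973/371741]
step 2: S = H·P̄·Hᵀ + R = [74264195547/1486964]
step 2: K = P̄·Hᵀ·S⁻¹ = [8678068649/74264195547; 31098485114/74264195547; -19049228669/74264195547]
step 2: x' = x̄ + K·y = [-623360072362/74264195547, -1507811348398/74264195547, -498304824416/74264195547]
step 2: P' = (I − K·H)·P̄ = [1031741391730/74264195547 2534408139082/74264195547 978117982838/74264195547; 2534408139082/74264195547 7068840548485/74264195547 3236129854748/74264195547; 978117982838/74264195547 3236129854748/74264195547 1788002109160/74264195547]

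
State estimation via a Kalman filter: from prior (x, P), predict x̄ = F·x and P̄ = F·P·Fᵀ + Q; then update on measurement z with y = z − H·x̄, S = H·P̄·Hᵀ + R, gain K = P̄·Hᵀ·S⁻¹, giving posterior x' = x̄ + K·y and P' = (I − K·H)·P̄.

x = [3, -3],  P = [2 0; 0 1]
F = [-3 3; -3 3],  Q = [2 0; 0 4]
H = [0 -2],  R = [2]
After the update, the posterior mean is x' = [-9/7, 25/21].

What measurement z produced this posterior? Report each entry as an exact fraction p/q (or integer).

z = [-3]

x̄ = F·x = [-18, -18]
P̄ = F·P·Fᵀ + Q = [29 27; 27 31]
S = H·P̄·Hᵀ + R = [126]
K = P̄·Hᵀ·S⁻¹ = [-3/7; -31/63]
x' − x̄ = [117/7, 403/21] = K·y
y = (KᵀK)⁻¹·Kᵀ·(x' − x̄) = [-39]
z = y + H·x̄ = [-39] + [36] = [-3]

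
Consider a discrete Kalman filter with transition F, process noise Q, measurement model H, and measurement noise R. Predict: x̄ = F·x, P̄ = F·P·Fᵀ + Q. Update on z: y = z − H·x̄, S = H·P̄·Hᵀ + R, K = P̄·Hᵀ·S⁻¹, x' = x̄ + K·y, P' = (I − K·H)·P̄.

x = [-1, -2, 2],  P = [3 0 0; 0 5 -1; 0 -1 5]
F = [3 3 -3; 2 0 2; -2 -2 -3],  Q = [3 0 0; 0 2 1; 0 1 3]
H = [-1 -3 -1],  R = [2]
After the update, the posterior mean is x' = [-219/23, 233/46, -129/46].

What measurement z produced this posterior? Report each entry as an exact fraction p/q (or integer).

x̄ = F·x = [-15, 2, 0]
P̄ = F·P·Fᵀ + Q = [138 -18 0; -18 34 -37; 0 -37 68]
S = H·P̄·Hᵀ + R = [184]
K = P̄·Hᵀ·S⁻¹ = [-21/46; -47/184; 43/184]
x' − x̄ = [126/23, 141/46, -129/46] = K·y
y = (KᵀK)⁻¹·Kᵀ·(x' − x̄) = [-12]
z = y + H·x̄ = [-12] + [9] = [-3]

z = [-3]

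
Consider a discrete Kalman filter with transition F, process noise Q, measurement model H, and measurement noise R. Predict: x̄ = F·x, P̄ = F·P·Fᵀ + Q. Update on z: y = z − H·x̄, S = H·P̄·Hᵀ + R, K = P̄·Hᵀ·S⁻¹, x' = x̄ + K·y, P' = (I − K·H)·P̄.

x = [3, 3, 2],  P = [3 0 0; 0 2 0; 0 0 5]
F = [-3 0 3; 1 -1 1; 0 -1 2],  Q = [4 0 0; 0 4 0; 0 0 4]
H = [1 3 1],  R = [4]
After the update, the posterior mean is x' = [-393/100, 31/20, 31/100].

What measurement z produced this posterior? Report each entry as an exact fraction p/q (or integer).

x̄ = F·x = [-3, 2, 1]
P̄ = F·P·Fᵀ + Q = [76 6 30; 6 14 12; 30 12 26]
S = H·P̄·Hᵀ + R = [400]
K = P̄·Hᵀ·S⁻¹ = [31/100; 3/20; 23/100]
x' − x̄ = [-93/100, -9/20, -69/100] = K·y
y = (KᵀK)⁻¹·Kᵀ·(x' − x̄) = [-3]
z = y + H·x̄ = [-3] + [4] = [1]

z = [1]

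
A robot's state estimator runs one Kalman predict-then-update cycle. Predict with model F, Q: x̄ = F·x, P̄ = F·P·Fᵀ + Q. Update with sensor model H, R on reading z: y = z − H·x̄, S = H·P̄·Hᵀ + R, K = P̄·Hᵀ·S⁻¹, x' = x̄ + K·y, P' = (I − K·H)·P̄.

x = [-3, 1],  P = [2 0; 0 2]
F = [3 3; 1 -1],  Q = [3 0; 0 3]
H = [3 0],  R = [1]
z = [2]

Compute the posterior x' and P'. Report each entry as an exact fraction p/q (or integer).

x̄ = F·x = [-6, -4]
P̄ = F·P·Fᵀ + Q = [39 0; 0 7]
y = z − H·x̄ = [20]
S = H·P̄·Hᵀ + R = [352]
K = P̄·Hᵀ·S⁻¹ = [117/352; 0]
x' = x̄ + K·y = [57/88, -4]
P' = (I − K·H)·P̄ = [39/352 0; 0 7]

x' = [57/88, -4]
P' = [39/352 0; 0 7]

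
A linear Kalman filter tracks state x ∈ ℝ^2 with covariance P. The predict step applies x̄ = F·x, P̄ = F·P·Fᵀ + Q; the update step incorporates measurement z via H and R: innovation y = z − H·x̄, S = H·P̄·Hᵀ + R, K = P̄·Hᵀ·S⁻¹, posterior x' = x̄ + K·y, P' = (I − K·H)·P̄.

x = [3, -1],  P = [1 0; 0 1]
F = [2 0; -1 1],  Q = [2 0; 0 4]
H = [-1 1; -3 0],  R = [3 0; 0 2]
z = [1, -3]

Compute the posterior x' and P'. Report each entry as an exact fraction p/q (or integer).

x' = [251/244, 111/244]
P' = [25/122 13/122; 13/122 241/122]

x̄ = F·x = [6, -4]
P̄ = F·P·Fᵀ + Q = [6 -2; -2 6]
y = z − H·x̄ = [11, 15]
S = H·P̄·Hᵀ + R = [19 24; 24 56]
K = P̄·Hᵀ·S⁻¹ = [-2/61 -75/244; 38/61 -39/244]
x' = x̄ + K·y = [251/244, 111/244]
P' = (I − K·H)·P̄ = [25/122 13/122; 13/122 241/122]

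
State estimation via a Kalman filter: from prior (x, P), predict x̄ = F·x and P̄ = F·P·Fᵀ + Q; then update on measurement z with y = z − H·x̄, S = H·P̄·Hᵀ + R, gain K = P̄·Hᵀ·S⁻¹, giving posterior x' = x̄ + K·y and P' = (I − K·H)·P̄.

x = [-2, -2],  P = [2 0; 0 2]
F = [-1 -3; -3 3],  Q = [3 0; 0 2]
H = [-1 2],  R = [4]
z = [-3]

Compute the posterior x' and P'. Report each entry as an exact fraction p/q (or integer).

x̄ = F·x = [8, 0]
P̄ = F·P·Fᵀ + Q = [23 -12; -12 38]
y = z − H·x̄ = [5]
S = H·P̄·Hᵀ + R = [227]
K = P̄·Hᵀ·S⁻¹ = [-47/227; 88/227]
x' = x̄ + K·y = [1581/227, 440/227]
P' = (I − K·H)·P̄ = [3012/227 1412/227; 1412/227 882/227]

x' = [1581/227, 440/227]
P' = [3012/227 1412/227; 1412/227 882/227]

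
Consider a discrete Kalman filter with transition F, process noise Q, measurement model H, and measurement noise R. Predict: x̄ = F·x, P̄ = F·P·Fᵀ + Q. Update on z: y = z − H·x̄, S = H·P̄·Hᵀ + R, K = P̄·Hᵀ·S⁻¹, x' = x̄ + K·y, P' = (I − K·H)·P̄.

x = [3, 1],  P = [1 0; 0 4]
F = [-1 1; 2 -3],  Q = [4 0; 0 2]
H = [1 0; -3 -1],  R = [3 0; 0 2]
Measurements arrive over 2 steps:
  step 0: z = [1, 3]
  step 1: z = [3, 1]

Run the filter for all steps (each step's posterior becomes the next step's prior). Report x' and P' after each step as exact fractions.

step 0: x̄ = F·x = [-2, 3]
step 0: P̄ = F·P·Fᵀ + Q = [9 -14; -14 42]
step 0: y = z − H·x̄ = [3, 0]
step 0: S = H·P̄·Hᵀ + R = [12 -13; -13 41]
step 0: K = P̄·Hᵀ·S⁻¹ = [200/323 -39/323; -574/323 -182/323]
step 0: x' = x̄ + K·y = [-46/323, -753/323]
step 0: P' = (I − K·H)·P̄ = [600/323 -1722/323; -1722/323 5530/323]
step 1: x̄ = F·x = [-707/323, 2167/323]
step 1: P̄ = F·P·Fᵀ + Q = [10866/323 -26400/323; -26400/323 73480/323]
step 1: y = z − H·x̄ = [1676/323, 369/323]
step 1: S = H·P̄·Hᵀ + R = [11835/323 -6198/323; -6198/323 13520/323]
step 1: K = P̄·Hᵀ·S⁻¹ = [27991/31371 -1033/20914; -82940/31371 -8250/10457]
step 1: x' = x̄ + K·y = [149609/62742, -248171/31371]
step 1: P' = (I − K·H)·P̄ = [27991/10457 -82940/10457; -82940/10457 265320/10457]

step 0: x' = [-46/323, -753/323], P' = [600/323 -1722/323; -1722/323 5530/323]
step 1: x' = [149609/62742, -248171/31371], P' = [27991/10457 -82940/10457; -82940/10457 265320/10457]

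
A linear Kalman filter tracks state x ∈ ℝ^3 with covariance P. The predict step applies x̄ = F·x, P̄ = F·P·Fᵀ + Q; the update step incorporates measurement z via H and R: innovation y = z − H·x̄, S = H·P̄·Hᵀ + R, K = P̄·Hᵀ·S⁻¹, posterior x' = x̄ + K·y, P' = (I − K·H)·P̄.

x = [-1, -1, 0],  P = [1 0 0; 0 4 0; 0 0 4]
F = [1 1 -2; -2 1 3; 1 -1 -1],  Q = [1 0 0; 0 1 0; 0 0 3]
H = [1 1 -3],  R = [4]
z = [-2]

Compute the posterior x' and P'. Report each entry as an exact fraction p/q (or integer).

x̄ = F·x = [-2, 1, 0]
P̄ = F·P·Fᵀ + Q = [22 -22 5; -22 45 -18; 5 -18 12]
y = z − H·x̄ = [-1]
S = H·P̄·Hᵀ + R = [213]
K = P̄·Hᵀ·S⁻¹ = [-5/71; 77/213; -49/213]
x' = x̄ + K·y = [-137/71, 136/213, 49/213]
P' = (I − K·H)·P̄ = [1487/71 -1177/71 110/71; -1177/71 3656/213 -61/213; 110/71 -61/213 155/213]

x' = [-137/71, 136/213, 49/213]
P' = [1487/71 -1177/71 110/71; -1177/71 3656/213 -61/213; 110/71 -61/213 155/213]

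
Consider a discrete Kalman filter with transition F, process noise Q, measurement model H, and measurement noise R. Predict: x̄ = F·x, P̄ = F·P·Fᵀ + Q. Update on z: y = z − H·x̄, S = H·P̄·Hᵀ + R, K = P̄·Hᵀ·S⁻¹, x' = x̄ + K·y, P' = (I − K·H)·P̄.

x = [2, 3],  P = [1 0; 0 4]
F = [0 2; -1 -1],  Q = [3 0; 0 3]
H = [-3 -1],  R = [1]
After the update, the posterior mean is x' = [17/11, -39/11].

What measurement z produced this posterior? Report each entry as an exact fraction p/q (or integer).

x̄ = F·x = [6, -5]
P̄ = F·P·Fᵀ + Q = [19 -8; -8 8]
S = H·P̄·Hᵀ + R = [132]
K = P̄·Hᵀ·S⁻¹ = [-49/132; 4/33]
x' − x̄ = [-49/11, 16/11] = K·y
y = (KᵀK)⁻¹·Kᵀ·(x' − x̄) = [12]
z = y + H·x̄ = [12] + [-13] = [-1]

z = [-1]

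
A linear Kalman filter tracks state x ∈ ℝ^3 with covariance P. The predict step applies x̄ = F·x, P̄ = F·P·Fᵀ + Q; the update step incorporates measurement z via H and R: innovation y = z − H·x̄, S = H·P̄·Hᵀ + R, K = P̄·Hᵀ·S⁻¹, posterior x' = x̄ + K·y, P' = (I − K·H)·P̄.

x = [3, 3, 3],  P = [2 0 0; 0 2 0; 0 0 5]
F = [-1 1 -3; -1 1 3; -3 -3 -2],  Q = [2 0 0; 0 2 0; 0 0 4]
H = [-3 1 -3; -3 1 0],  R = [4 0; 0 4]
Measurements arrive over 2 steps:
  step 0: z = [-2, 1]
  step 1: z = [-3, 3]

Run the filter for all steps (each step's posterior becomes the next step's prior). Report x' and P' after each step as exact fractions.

step 0: x̄ = F·x = [-9, 9, -24]
step 0: P̄ = F·P·Fᵀ + Q = [51 -41 30; -41 51 -30; 30 -30 60]
step 0: y = z − H·x̄ = [-110, -35]
step 0: S = H·P̄·Hᵀ + R = [2020 1116; 1116 760]
step 0: K = P̄·Hᵀ·S⁻¹ = [83/36218 -9367/36218; 807/36218 7107/36218; -840/2587 825/2587]
step 0: x' = x̄ + K·y = [-7247/36218, -11553/36218, 1437/2587]
step 0: P' = (I − K·H)·P̄ = [26746/18109 61504/18109 -900/2587; 61504/18109 198726/18109 600/2587; -900/2587 600/2587 2220/2587]
step 1: x̄ = F·x = [-32330/18109, 28024/18109, 8082/18109]
step 1: P̄ = F·P·Fᵀ + Q = [215542/18109 -37396/18109 -462600/18109; -37396/18109 341542/18109 -611280/18109; -462600/18109 -611280/18109 3245716/18109]
step 1: y = z − H·x̄ = [-155095/18109, -70687/18109]
step 1: S = H·P̄·Hᵀ + R = [27130556/18109 176236/18109; 176236/18109 2578232/18109]
step 1: K = P̄·Hᵀ·S⁻¹ = [13356979/482617818 -64477360/241308909; 40159055/482617818 41094190/241308909; -26735588/80436303 26053579/80436303]
step 1: x' = x̄ + K·y = [-472649645/482617818, 82100783/482617818, 163178137/80436303]
step 1: P' = (I − K·H)·P̄ = [177154903/241308909 273555269/241308909 -31624822/80436303; 273555269/241308909 985042567/241308909 9339850/80436303; -31624822/80436303 9339850/80436303 23461852/26812101]

step 0: x' = [-7247/36218, -11553/36218, 1437/2587], P' = [26746/18109 61504/18109 -900/2587; 61504/18109 198726/18109 600/2587; -900/2587 600/2587 2220/2587]
step 1: x' = [-472649645/482617818, 82100783/482617818, 163178137/80436303], P' = [177154903/241308909 273555269/241308909 -31624822/80436303; 273555269/241308909 985042567/241308909 9339850/80436303; -31624822/80436303 9339850/80436303 23461852/26812101]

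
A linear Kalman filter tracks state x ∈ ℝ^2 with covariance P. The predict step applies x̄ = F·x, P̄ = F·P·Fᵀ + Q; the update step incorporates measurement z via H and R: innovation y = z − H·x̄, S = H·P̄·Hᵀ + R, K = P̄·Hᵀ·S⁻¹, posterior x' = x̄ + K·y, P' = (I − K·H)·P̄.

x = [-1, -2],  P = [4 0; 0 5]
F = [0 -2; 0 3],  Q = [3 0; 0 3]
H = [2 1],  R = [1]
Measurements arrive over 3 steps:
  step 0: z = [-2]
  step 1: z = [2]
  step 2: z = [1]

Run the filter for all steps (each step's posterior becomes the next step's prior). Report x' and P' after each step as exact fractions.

step 0: x̄ = F·x = [4, -6]
step 0: P̄ = F·P·Fᵀ + Q = [23 -30; -30 48]
step 0: y = z − H·x̄ = [-4]
step 0: S = H·P̄·Hᵀ + R = [21]
step 0: K = P̄·Hᵀ·S⁻¹ = [16/21; -4/7]
step 0: x' = x̄ + K·y = [20/21, -26/7]
step 0: P' = (I − K·H)·P̄ = [227/21 -146/7; -146/7 288/7]
step 1: x̄ = F·x = [52/7, -78/7]
step 1: P̄ = F·P·Fᵀ + Q = [1173/7 -1728/7; -1728/7 2613/7]
step 1: y = z − H·x̄ = [-12/7]
step 1: S = H·P̄·Hᵀ + R = [400/7]
step 1: K = P̄·Hᵀ·S⁻¹ = [309/200; -843/400]
step 1: x' = x̄ + K·y = [239/50, -753/100]
step 1: P' = (I − K·H)·P̄ = [3117/100 -12159/200; -12159/200 47793/400]
step 2: x̄ = F·x = [753/50, -2259/100]
step 2: P̄ = F·P·Fᵀ + Q = [48093/100 -143379/200; -143379/200 431337/400]
step 2: y = z − H·x̄ = [-653/100]
step 2: S = H·P̄·Hᵀ + R = [54193/400]
step 2: K = P̄·Hᵀ·S⁻¹ = [97986/54193; -142179/54193]
step 2: x' = x̄ + K·y = [176298/54193, -295791/54193]
step 2: P' = (I − K·H)·P̄ = [2059899/54193 -4021812/54193; -4021812/54193 7901445/54193]

step 0: x' = [20/21, -26/7], P' = [227/21 -146/7; -146/7 288/7]
step 1: x' = [239/50, -753/100], P' = [3117/100 -12159/200; -12159/200 47793/400]
step 2: x' = [176298/54193, -295791/54193], P' = [2059899/54193 -4021812/54193; -4021812/54193 7901445/54193]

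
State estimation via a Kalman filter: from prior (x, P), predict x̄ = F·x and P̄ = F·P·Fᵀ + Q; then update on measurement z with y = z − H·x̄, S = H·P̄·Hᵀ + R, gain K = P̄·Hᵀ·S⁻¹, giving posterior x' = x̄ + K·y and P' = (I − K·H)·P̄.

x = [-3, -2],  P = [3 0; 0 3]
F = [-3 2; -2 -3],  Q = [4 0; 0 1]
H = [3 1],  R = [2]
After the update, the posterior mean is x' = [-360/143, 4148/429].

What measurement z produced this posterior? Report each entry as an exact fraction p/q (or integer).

z = [2]

x̄ = F·x = [5, 12]
P̄ = F·P·Fᵀ + Q = [43 0; 0 40]
S = H·P̄·Hᵀ + R = [429]
K = P̄·Hᵀ·S⁻¹ = [43/143; 40/429]
x' − x̄ = [-1075/143, -1000/429] = K·y
y = (KᵀK)⁻¹·Kᵀ·(x' − x̄) = [-25]
z = y + H·x̄ = [-25] + [27] = [2]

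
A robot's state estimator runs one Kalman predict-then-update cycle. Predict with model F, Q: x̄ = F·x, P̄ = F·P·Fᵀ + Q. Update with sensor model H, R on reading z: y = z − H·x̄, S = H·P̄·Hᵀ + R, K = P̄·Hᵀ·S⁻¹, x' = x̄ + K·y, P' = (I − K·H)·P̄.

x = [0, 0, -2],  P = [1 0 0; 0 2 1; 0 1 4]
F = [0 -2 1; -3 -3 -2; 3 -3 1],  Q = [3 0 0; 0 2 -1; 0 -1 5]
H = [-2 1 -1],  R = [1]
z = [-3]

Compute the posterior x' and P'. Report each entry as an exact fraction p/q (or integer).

x̄ = F·x = [-2, 4, -2]
P̄ = F·P·Fᵀ + Q = [11 5 11; 5 57 3; 11 3 30]
y = z − H·x̄ = [-13]
S = H·P̄·Hᵀ + R = [150]
K = P̄·Hᵀ·S⁻¹ = [-14/75; 22/75; -49/150]
x' = x̄ + K·y = [32/75, 14/75, 337/150]
P' = (I − K·H)·P̄ = [433/75 991/75 139/75; 991/75 3307/75 1303/75; 139/75 1303/75 2099/150]

x' = [32/75, 14/75, 337/150]
P' = [433/75 991/75 139/75; 991/75 3307/75 1303/75; 139/75 1303/75 2099/150]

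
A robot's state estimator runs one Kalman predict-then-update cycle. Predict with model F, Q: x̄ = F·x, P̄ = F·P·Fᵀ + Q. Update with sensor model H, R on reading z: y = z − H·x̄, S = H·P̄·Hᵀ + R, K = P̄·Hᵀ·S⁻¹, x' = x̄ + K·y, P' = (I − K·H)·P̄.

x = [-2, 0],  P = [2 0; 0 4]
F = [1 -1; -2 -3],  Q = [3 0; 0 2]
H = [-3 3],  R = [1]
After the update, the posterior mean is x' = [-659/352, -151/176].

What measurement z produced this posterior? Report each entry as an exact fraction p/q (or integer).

x̄ = F·x = [-2, 4]
P̄ = F·P·Fᵀ + Q = [9 8; 8 46]
S = H·P̄·Hᵀ + R = [352]
K = P̄·Hᵀ·S⁻¹ = [-3/352; 57/176]
x' − x̄ = [45/352, -855/176] = K·y
y = (KᵀK)⁻¹·Kᵀ·(x' − x̄) = [-15]
z = y + H·x̄ = [-15] + [18] = [3]

z = [3]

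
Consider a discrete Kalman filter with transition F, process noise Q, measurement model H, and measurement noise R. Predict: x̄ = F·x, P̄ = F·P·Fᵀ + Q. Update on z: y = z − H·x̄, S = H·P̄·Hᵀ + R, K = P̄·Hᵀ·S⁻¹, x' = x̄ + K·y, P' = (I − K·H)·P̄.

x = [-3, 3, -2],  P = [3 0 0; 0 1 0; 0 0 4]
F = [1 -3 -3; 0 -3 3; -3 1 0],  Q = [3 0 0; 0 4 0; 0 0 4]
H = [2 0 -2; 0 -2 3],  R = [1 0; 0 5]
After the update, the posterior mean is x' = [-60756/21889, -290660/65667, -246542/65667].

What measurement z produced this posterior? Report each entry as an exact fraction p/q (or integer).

x̄ = F·x = [-6, -15, 12]
P̄ = F·P·Fᵀ + Q = [51 -27 -12; -27 49 -3; -12 -3 32]
S = H·P̄·Hᵀ + R = [429 -168; -168 525]
K = P̄·Hᵀ·S⁻¹ = [1098/3127 3210/21889; -2056/9381 -17989/65667; -1384/9381 9658/65667]
x' − x̄ = [70578/21889, 694345/65667, -1034546/65667] = K·y
y = (KᵀK)⁻¹·Kᵀ·(x' − x̄) = [38, -69]
z = y + H·x̄ = [38, -69] + [-36, 66] = [2, -3]

z = [2, -3]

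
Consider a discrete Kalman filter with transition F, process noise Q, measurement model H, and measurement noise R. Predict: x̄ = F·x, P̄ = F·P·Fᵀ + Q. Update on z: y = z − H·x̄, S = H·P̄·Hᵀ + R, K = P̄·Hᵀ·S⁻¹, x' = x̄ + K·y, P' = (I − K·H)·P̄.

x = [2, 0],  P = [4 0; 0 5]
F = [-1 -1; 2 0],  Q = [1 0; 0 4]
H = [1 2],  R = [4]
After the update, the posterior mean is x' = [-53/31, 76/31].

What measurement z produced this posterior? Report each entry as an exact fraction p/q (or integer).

z = [3]

x̄ = F·x = [-2, 4]
P̄ = F·P·Fᵀ + Q = [10 -8; -8 20]
S = H·P̄·Hᵀ + R = [62]
K = P̄·Hᵀ·S⁻¹ = [-3/31; 16/31]
x' − x̄ = [9/31, -48/31] = K·y
y = (KᵀK)⁻¹·Kᵀ·(x' − x̄) = [-3]
z = y + H·x̄ = [-3] + [6] = [3]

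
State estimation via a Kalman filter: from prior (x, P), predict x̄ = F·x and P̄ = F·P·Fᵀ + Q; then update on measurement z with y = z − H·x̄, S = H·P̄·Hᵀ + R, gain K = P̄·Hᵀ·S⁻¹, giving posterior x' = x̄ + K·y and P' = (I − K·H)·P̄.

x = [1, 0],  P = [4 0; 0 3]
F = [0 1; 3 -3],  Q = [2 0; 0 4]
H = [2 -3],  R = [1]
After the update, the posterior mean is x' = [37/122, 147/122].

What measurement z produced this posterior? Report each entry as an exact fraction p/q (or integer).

x̄ = F·x = [0, 3]
P̄ = F·P·Fᵀ + Q = [5 -9; -9 67]
S = H·P̄·Hᵀ + R = [732]
K = P̄·Hᵀ·S⁻¹ = [37/732; -73/244]
x' − x̄ = [37/122, -219/122] = K·y
y = (KᵀK)⁻¹·Kᵀ·(x' − x̄) = [6]
z = y + H·x̄ = [6] + [-9] = [-3]

z = [-3]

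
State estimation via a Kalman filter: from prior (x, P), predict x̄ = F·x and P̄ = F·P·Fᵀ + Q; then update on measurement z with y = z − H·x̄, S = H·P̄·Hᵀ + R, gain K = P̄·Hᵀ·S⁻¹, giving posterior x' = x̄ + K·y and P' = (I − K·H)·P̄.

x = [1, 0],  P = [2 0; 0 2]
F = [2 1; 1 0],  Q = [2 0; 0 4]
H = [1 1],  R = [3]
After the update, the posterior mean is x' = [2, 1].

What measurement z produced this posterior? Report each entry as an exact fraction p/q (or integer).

x̄ = F·x = [2, 1]
P̄ = F·P·Fᵀ + Q = [12 4; 4 6]
S = H·P̄·Hᵀ + R = [29]
K = P̄·Hᵀ·S⁻¹ = [16/29; 10/29]
x' − x̄ = [0, 0] = K·y
y = (KᵀK)⁻¹·Kᵀ·(x' − x̄) = [0]
z = y + H·x̄ = [0] + [3] = [3]

z = [3]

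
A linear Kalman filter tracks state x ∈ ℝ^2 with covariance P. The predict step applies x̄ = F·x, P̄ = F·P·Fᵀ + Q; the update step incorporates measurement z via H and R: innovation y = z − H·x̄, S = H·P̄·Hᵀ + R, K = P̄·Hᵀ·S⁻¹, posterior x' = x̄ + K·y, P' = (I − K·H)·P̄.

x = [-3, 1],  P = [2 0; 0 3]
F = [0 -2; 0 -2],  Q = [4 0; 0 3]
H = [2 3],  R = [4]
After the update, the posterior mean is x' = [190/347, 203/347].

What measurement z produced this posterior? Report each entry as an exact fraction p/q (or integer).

x̄ = F·x = [-2, -2]
P̄ = F·P·Fᵀ + Q = [16 12; 12 15]
S = H·P̄·Hᵀ + R = [347]
K = P̄·Hᵀ·S⁻¹ = [68/347; 69/347]
x' − x̄ = [884/347, 897/347] = K·y
y = (KᵀK)⁻¹·Kᵀ·(x' − x̄) = [13]
z = y + H·x̄ = [13] + [-10] = [3]

z = [3]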